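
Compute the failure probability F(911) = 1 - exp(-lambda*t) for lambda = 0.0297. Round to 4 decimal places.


lambda = 0.0297, t = 911
lambda * t = 27.0567
exp(-27.0567) = 0.0
F(t) = 1 - 0.0
F(t) = 1.0

1.0


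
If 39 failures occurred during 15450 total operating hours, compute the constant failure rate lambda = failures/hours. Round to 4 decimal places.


failures = 39
total_hours = 15450
lambda = 39 / 15450
lambda = 0.0025

0.0025


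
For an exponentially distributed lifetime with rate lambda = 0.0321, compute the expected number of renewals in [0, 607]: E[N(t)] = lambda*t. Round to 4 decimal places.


lambda = 0.0321
t = 607
E[N(t)] = lambda * t
E[N(t)] = 0.0321 * 607
E[N(t)] = 19.4847

19.4847


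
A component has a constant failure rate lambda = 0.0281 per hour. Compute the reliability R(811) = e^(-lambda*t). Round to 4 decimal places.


lambda = 0.0281
t = 811
lambda * t = 22.7891
R(t) = e^(-22.7891)
R(t) = 0.0

0.0


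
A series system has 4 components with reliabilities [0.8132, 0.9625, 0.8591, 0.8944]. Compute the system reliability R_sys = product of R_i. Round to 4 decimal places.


Components: [0.8132, 0.9625, 0.8591, 0.8944]
After component 1 (R=0.8132): product = 0.8132
After component 2 (R=0.9625): product = 0.7827
After component 3 (R=0.8591): product = 0.6724
After component 4 (R=0.8944): product = 0.6014
R_sys = 0.6014

0.6014


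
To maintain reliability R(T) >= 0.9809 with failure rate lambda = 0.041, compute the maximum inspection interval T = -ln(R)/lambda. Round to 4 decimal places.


R_target = 0.9809
lambda = 0.041
-ln(0.9809) = 0.0193
T = 0.0193 / 0.041
T = 0.4704

0.4704


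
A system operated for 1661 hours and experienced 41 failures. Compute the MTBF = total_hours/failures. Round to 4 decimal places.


total_hours = 1661
failures = 41
MTBF = 1661 / 41
MTBF = 40.5122

40.5122


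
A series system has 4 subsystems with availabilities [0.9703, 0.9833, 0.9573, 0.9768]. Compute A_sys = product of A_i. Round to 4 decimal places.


Subsystems: [0.9703, 0.9833, 0.9573, 0.9768]
After subsystem 1 (A=0.9703): product = 0.9703
After subsystem 2 (A=0.9833): product = 0.9541
After subsystem 3 (A=0.9573): product = 0.9134
After subsystem 4 (A=0.9768): product = 0.8922
A_sys = 0.8922

0.8922


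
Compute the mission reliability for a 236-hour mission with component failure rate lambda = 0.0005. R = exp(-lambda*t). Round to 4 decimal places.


lambda = 0.0005
mission_time = 236
lambda * t = 0.0005 * 236 = 0.118
R = exp(-0.118)
R = 0.8887

0.8887


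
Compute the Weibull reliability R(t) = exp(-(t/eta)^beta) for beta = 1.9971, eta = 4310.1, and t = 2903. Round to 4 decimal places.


beta = 1.9971, eta = 4310.1, t = 2903
t/eta = 2903 / 4310.1 = 0.6735
(t/eta)^beta = 0.6735^1.9971 = 0.4542
R(t) = exp(-0.4542)
R(t) = 0.635

0.635


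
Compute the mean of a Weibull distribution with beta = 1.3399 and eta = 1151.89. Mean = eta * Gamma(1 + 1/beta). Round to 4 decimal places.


beta = 1.3399, eta = 1151.89
1/beta = 0.7463
1 + 1/beta = 1.7463
Gamma(1.7463) = 0.9182
Mean = 1151.89 * 0.9182
Mean = 1057.7019

1057.7019


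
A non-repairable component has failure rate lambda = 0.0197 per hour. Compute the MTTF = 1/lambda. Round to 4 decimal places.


lambda = 0.0197
MTTF = 1 / 0.0197
MTTF = 50.7614

50.7614


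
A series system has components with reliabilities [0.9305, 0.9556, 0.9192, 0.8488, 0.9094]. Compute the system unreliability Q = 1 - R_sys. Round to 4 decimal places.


Components: [0.9305, 0.9556, 0.9192, 0.8488, 0.9094]
After component 1: product = 0.9305
After component 2: product = 0.8892
After component 3: product = 0.8173
After component 4: product = 0.6938
After component 5: product = 0.6309
R_sys = 0.6309
Q = 1 - 0.6309 = 0.3691

0.3691


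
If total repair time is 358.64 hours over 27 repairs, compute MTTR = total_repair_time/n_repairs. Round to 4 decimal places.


total_repair_time = 358.64
n_repairs = 27
MTTR = 358.64 / 27
MTTR = 13.283

13.283


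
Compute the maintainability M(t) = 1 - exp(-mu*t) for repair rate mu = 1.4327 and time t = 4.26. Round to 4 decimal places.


mu = 1.4327, t = 4.26
mu * t = 1.4327 * 4.26 = 6.1033
exp(-6.1033) = 0.0022
M(t) = 1 - 0.0022
M(t) = 0.9978

0.9978


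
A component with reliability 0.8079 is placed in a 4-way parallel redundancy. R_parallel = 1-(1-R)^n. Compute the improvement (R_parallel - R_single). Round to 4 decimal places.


R_single = 0.8079, n = 4
1 - R_single = 0.1921
(1 - R_single)^n = 0.1921^4 = 0.0014
R_parallel = 1 - 0.0014 = 0.9986
Improvement = 0.9986 - 0.8079
Improvement = 0.1907

0.1907


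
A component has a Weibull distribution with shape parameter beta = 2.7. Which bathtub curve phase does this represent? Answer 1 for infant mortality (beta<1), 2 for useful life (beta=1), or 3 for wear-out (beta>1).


beta = 2.7
Compare beta to 1:
beta < 1 => infant mortality (phase 1)
beta = 1 => useful life (phase 2)
beta > 1 => wear-out (phase 3)
Since beta = 2.7, this is wear-out (increasing failure rate)
Phase = 3

3


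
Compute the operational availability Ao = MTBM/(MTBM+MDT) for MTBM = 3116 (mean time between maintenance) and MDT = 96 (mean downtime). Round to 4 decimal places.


MTBM = 3116
MDT = 96
MTBM + MDT = 3212
Ao = 3116 / 3212
Ao = 0.9701

0.9701


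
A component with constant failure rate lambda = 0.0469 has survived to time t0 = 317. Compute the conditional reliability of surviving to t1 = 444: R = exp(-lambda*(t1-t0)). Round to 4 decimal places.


lambda = 0.0469
t0 = 317, t1 = 444
t1 - t0 = 127
lambda * (t1-t0) = 0.0469 * 127 = 5.9563
R = exp(-5.9563)
R = 0.0026

0.0026


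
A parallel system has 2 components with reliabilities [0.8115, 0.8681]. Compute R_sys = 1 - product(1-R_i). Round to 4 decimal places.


Components: [0.8115, 0.8681]
(1 - 0.8115) = 0.1885, running product = 0.1885
(1 - 0.8681) = 0.1319, running product = 0.0249
Product of (1-R_i) = 0.0249
R_sys = 1 - 0.0249 = 0.9751

0.9751


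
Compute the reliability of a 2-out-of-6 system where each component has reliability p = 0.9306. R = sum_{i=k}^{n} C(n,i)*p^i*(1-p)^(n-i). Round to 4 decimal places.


k = 2, n = 6, p = 0.9306
i=2: C(6,2)=15 * 0.9306^2 * 0.0694^4 = 0.0003
i=3: C(6,3)=20 * 0.9306^3 * 0.0694^3 = 0.0054
i=4: C(6,4)=15 * 0.9306^4 * 0.0694^2 = 0.0542
i=5: C(6,5)=6 * 0.9306^5 * 0.0694^1 = 0.2906
i=6: C(6,6)=1 * 0.9306^6 * 0.0694^0 = 0.6495
R = sum of terms = 1.0

1.0


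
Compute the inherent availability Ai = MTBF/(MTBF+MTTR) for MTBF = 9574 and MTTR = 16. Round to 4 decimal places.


MTBF = 9574
MTTR = 16
MTBF + MTTR = 9590
Ai = 9574 / 9590
Ai = 0.9983

0.9983


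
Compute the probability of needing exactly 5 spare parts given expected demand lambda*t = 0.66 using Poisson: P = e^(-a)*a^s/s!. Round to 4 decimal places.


a = 0.66, s = 5
e^(-a) = e^(-0.66) = 0.5169
a^s = 0.66^5 = 0.1252
s! = 120
P = 0.5169 * 0.1252 / 120
P = 0.0005

0.0005


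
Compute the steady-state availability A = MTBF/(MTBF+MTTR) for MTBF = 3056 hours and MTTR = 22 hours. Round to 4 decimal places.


MTBF = 3056
MTTR = 22
MTBF + MTTR = 3078
A = 3056 / 3078
A = 0.9929

0.9929


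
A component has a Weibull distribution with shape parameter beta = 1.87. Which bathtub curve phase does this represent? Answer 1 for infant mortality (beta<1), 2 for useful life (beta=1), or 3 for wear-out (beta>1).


beta = 1.87
Compare beta to 1:
beta < 1 => infant mortality (phase 1)
beta = 1 => useful life (phase 2)
beta > 1 => wear-out (phase 3)
Since beta = 1.87, this is wear-out (increasing failure rate)
Phase = 3

3


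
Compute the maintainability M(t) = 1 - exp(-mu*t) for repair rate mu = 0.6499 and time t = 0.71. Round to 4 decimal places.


mu = 0.6499, t = 0.71
mu * t = 0.6499 * 0.71 = 0.4614
exp(-0.4614) = 0.6304
M(t) = 1 - 0.6304
M(t) = 0.3696

0.3696


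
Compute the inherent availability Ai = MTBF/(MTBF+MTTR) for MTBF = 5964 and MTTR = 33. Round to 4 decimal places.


MTBF = 5964
MTTR = 33
MTBF + MTTR = 5997
Ai = 5964 / 5997
Ai = 0.9945

0.9945


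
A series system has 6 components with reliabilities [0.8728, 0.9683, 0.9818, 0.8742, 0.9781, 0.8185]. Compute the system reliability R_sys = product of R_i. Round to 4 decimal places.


Components: [0.8728, 0.9683, 0.9818, 0.8742, 0.9781, 0.8185]
After component 1 (R=0.8728): product = 0.8728
After component 2 (R=0.9683): product = 0.8451
After component 3 (R=0.9818): product = 0.8298
After component 4 (R=0.8742): product = 0.7254
After component 5 (R=0.9781): product = 0.7095
After component 6 (R=0.8185): product = 0.5807
R_sys = 0.5807

0.5807


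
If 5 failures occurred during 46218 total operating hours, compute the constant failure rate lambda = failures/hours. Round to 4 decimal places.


failures = 5
total_hours = 46218
lambda = 5 / 46218
lambda = 0.0001

0.0001


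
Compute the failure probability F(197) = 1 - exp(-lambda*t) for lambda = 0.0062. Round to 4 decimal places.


lambda = 0.0062, t = 197
lambda * t = 1.2214
exp(-1.2214) = 0.2948
F(t) = 1 - 0.2948
F(t) = 0.7052

0.7052


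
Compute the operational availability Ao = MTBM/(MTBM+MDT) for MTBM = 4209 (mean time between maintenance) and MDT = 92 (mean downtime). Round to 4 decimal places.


MTBM = 4209
MDT = 92
MTBM + MDT = 4301
Ao = 4209 / 4301
Ao = 0.9786

0.9786


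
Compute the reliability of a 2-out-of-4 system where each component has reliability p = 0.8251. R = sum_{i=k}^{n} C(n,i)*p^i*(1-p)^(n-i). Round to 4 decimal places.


k = 2, n = 4, p = 0.8251
i=2: C(4,2)=6 * 0.8251^2 * 0.1749^2 = 0.125
i=3: C(4,3)=4 * 0.8251^3 * 0.1749^1 = 0.393
i=4: C(4,4)=1 * 0.8251^4 * 0.1749^0 = 0.4635
R = sum of terms = 0.9814

0.9814


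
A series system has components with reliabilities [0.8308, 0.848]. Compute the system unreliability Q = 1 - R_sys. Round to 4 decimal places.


Components: [0.8308, 0.848]
After component 1: product = 0.8308
After component 2: product = 0.7045
R_sys = 0.7045
Q = 1 - 0.7045 = 0.2955

0.2955


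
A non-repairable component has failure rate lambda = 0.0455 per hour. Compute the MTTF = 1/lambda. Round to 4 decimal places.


lambda = 0.0455
MTTF = 1 / 0.0455
MTTF = 21.978

21.978


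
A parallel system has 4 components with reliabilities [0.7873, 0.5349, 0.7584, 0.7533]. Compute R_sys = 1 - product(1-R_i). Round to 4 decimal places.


Components: [0.7873, 0.5349, 0.7584, 0.7533]
(1 - 0.7873) = 0.2127, running product = 0.2127
(1 - 0.5349) = 0.4651, running product = 0.0989
(1 - 0.7584) = 0.2416, running product = 0.0239
(1 - 0.7533) = 0.2467, running product = 0.0059
Product of (1-R_i) = 0.0059
R_sys = 1 - 0.0059 = 0.9941

0.9941


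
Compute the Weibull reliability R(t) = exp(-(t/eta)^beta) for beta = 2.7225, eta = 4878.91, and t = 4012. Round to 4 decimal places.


beta = 2.7225, eta = 4878.91, t = 4012
t/eta = 4012 / 4878.91 = 0.8223
(t/eta)^beta = 0.8223^2.7225 = 0.5871
R(t) = exp(-0.5871)
R(t) = 0.556

0.556


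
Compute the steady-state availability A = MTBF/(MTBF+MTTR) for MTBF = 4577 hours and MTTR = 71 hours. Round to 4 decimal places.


MTBF = 4577
MTTR = 71
MTBF + MTTR = 4648
A = 4577 / 4648
A = 0.9847

0.9847


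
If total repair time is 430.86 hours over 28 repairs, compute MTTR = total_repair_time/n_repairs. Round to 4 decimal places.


total_repair_time = 430.86
n_repairs = 28
MTTR = 430.86 / 28
MTTR = 15.3879

15.3879


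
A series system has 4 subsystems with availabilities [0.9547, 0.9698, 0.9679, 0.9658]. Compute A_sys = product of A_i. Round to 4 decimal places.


Subsystems: [0.9547, 0.9698, 0.9679, 0.9658]
After subsystem 1 (A=0.9547): product = 0.9547
After subsystem 2 (A=0.9698): product = 0.9259
After subsystem 3 (A=0.9679): product = 0.8961
After subsystem 4 (A=0.9658): product = 0.8655
A_sys = 0.8655

0.8655


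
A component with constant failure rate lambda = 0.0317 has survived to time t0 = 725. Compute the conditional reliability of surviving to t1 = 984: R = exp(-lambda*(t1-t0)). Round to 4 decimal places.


lambda = 0.0317
t0 = 725, t1 = 984
t1 - t0 = 259
lambda * (t1-t0) = 0.0317 * 259 = 8.2103
R = exp(-8.2103)
R = 0.0003

0.0003


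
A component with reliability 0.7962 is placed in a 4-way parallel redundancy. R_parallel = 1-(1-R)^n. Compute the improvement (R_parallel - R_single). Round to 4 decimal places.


R_single = 0.7962, n = 4
1 - R_single = 0.2038
(1 - R_single)^n = 0.2038^4 = 0.0017
R_parallel = 1 - 0.0017 = 0.9983
Improvement = 0.9983 - 0.7962
Improvement = 0.2021

0.2021


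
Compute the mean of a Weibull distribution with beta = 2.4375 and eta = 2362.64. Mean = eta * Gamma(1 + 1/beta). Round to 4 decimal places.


beta = 2.4375, eta = 2362.64
1/beta = 0.4103
1 + 1/beta = 1.4103
Gamma(1.4103) = 0.8868
Mean = 2362.64 * 0.8868
Mean = 2095.0782

2095.0782


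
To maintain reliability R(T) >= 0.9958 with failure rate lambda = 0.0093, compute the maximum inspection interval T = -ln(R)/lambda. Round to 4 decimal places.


R_target = 0.9958
lambda = 0.0093
-ln(0.9958) = 0.0042
T = 0.0042 / 0.0093
T = 0.4526

0.4526


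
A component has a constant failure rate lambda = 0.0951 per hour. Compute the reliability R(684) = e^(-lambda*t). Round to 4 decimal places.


lambda = 0.0951
t = 684
lambda * t = 65.0484
R(t) = e^(-65.0484)
R(t) = 0.0

0.0


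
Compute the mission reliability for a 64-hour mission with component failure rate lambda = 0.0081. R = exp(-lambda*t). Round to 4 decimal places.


lambda = 0.0081
mission_time = 64
lambda * t = 0.0081 * 64 = 0.5184
R = exp(-0.5184)
R = 0.5955

0.5955


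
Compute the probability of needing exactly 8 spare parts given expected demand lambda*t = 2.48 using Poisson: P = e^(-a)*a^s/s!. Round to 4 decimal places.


a = 2.48, s = 8
e^(-a) = e^(-2.48) = 0.0837
a^s = 2.48^8 = 1430.9137
s! = 40320
P = 0.0837 * 1430.9137 / 40320
P = 0.003

0.003


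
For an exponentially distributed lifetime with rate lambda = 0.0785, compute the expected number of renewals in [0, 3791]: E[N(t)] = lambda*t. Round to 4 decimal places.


lambda = 0.0785
t = 3791
E[N(t)] = lambda * t
E[N(t)] = 0.0785 * 3791
E[N(t)] = 297.5935

297.5935


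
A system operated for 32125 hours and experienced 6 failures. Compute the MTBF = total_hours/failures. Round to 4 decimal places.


total_hours = 32125
failures = 6
MTBF = 32125 / 6
MTBF = 5354.1667

5354.1667


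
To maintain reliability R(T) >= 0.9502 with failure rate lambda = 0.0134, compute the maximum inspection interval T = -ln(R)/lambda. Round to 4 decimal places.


R_target = 0.9502
lambda = 0.0134
-ln(0.9502) = 0.0511
T = 0.0511 / 0.0134
T = 3.8121

3.8121


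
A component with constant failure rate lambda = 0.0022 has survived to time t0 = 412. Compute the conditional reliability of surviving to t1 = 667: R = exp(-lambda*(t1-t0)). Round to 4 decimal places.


lambda = 0.0022
t0 = 412, t1 = 667
t1 - t0 = 255
lambda * (t1-t0) = 0.0022 * 255 = 0.561
R = exp(-0.561)
R = 0.5706

0.5706


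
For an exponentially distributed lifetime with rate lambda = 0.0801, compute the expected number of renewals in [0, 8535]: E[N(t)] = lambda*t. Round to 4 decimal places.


lambda = 0.0801
t = 8535
E[N(t)] = lambda * t
E[N(t)] = 0.0801 * 8535
E[N(t)] = 683.6535

683.6535


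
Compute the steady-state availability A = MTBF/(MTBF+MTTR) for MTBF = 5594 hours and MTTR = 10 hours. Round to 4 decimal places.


MTBF = 5594
MTTR = 10
MTBF + MTTR = 5604
A = 5594 / 5604
A = 0.9982

0.9982


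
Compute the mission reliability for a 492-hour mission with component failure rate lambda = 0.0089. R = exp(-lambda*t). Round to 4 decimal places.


lambda = 0.0089
mission_time = 492
lambda * t = 0.0089 * 492 = 4.3788
R = exp(-4.3788)
R = 0.0125

0.0125


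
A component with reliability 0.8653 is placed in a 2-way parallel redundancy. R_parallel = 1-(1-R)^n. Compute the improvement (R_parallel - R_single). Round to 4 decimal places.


R_single = 0.8653, n = 2
1 - R_single = 0.1347
(1 - R_single)^n = 0.1347^2 = 0.0181
R_parallel = 1 - 0.0181 = 0.9819
Improvement = 0.9819 - 0.8653
Improvement = 0.1166

0.1166


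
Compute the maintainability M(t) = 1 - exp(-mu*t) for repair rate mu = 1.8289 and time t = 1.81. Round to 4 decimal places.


mu = 1.8289, t = 1.81
mu * t = 1.8289 * 1.81 = 3.3103
exp(-3.3103) = 0.0365
M(t) = 1 - 0.0365
M(t) = 0.9635

0.9635


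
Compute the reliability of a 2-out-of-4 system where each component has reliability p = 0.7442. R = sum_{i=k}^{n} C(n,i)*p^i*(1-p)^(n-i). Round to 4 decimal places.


k = 2, n = 4, p = 0.7442
i=2: C(4,2)=6 * 0.7442^2 * 0.2558^2 = 0.2174
i=3: C(4,3)=4 * 0.7442^3 * 0.2558^1 = 0.4217
i=4: C(4,4)=1 * 0.7442^4 * 0.2558^0 = 0.3067
R = sum of terms = 0.9459

0.9459


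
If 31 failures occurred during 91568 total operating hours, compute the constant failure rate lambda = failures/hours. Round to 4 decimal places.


failures = 31
total_hours = 91568
lambda = 31 / 91568
lambda = 0.0003

0.0003


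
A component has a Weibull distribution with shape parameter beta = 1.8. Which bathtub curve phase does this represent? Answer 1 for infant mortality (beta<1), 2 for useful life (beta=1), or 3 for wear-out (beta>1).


beta = 1.8
Compare beta to 1:
beta < 1 => infant mortality (phase 1)
beta = 1 => useful life (phase 2)
beta > 1 => wear-out (phase 3)
Since beta = 1.8, this is wear-out (increasing failure rate)
Phase = 3

3


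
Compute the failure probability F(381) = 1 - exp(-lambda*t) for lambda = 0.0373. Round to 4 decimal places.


lambda = 0.0373, t = 381
lambda * t = 14.2113
exp(-14.2113) = 0.0
F(t) = 1 - 0.0
F(t) = 1.0

1.0


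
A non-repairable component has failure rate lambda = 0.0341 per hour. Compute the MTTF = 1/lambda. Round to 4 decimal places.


lambda = 0.0341
MTTF = 1 / 0.0341
MTTF = 29.3255

29.3255


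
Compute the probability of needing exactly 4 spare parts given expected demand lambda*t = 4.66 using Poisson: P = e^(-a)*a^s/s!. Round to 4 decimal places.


a = 4.66, s = 4
e^(-a) = e^(-4.66) = 0.0095
a^s = 4.66^4 = 471.5673
s! = 24
P = 0.0095 * 471.5673 / 24
P = 0.186

0.186


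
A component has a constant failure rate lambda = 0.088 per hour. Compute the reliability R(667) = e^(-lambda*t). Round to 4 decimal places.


lambda = 0.088
t = 667
lambda * t = 58.696
R(t) = e^(-58.696)
R(t) = 0.0

0.0


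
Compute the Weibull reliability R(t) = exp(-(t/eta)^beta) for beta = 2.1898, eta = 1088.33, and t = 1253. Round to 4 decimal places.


beta = 2.1898, eta = 1088.33, t = 1253
t/eta = 1253 / 1088.33 = 1.1513
(t/eta)^beta = 1.1513^2.1898 = 1.3614
R(t) = exp(-1.3614)
R(t) = 0.2563

0.2563


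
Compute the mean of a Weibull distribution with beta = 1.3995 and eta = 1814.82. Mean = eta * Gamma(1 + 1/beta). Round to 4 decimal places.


beta = 1.3995, eta = 1814.82
1/beta = 0.7145
1 + 1/beta = 1.7145
Gamma(1.7145) = 0.9115
Mean = 1814.82 * 0.9115
Mean = 1654.1621

1654.1621


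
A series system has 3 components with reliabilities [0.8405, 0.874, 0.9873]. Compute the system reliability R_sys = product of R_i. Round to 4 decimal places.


Components: [0.8405, 0.874, 0.9873]
After component 1 (R=0.8405): product = 0.8405
After component 2 (R=0.874): product = 0.7346
After component 3 (R=0.9873): product = 0.7253
R_sys = 0.7253

0.7253


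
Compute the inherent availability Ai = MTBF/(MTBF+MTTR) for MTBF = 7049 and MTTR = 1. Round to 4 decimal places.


MTBF = 7049
MTTR = 1
MTBF + MTTR = 7050
Ai = 7049 / 7050
Ai = 0.9999

0.9999


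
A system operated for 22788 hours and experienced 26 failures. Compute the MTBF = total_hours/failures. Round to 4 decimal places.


total_hours = 22788
failures = 26
MTBF = 22788 / 26
MTBF = 876.4615

876.4615


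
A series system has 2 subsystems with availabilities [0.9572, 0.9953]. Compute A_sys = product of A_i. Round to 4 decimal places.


Subsystems: [0.9572, 0.9953]
After subsystem 1 (A=0.9572): product = 0.9572
After subsystem 2 (A=0.9953): product = 0.9527
A_sys = 0.9527

0.9527


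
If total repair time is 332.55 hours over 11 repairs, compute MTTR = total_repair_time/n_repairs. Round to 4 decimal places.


total_repair_time = 332.55
n_repairs = 11
MTTR = 332.55 / 11
MTTR = 30.2318

30.2318


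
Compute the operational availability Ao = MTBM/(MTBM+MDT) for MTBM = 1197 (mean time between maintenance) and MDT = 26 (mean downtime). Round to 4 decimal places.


MTBM = 1197
MDT = 26
MTBM + MDT = 1223
Ao = 1197 / 1223
Ao = 0.9787

0.9787


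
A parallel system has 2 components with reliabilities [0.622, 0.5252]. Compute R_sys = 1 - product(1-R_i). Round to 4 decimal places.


Components: [0.622, 0.5252]
(1 - 0.622) = 0.378, running product = 0.378
(1 - 0.5252) = 0.4748, running product = 0.1795
Product of (1-R_i) = 0.1795
R_sys = 1 - 0.1795 = 0.8205

0.8205


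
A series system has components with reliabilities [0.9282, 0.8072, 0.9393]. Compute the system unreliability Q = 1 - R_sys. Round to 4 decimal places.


Components: [0.9282, 0.8072, 0.9393]
After component 1: product = 0.9282
After component 2: product = 0.7492
After component 3: product = 0.7038
R_sys = 0.7038
Q = 1 - 0.7038 = 0.2962

0.2962


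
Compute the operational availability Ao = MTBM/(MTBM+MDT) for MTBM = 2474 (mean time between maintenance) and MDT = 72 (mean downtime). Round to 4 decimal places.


MTBM = 2474
MDT = 72
MTBM + MDT = 2546
Ao = 2474 / 2546
Ao = 0.9717

0.9717


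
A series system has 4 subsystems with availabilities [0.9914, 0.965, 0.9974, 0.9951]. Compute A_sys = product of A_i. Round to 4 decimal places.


Subsystems: [0.9914, 0.965, 0.9974, 0.9951]
After subsystem 1 (A=0.9914): product = 0.9914
After subsystem 2 (A=0.965): product = 0.9567
After subsystem 3 (A=0.9974): product = 0.9542
After subsystem 4 (A=0.9951): product = 0.9495
A_sys = 0.9495

0.9495


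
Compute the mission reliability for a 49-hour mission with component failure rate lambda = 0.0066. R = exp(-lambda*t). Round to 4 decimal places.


lambda = 0.0066
mission_time = 49
lambda * t = 0.0066 * 49 = 0.3234
R = exp(-0.3234)
R = 0.7237

0.7237


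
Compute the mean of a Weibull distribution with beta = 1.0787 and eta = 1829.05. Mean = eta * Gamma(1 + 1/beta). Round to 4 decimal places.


beta = 1.0787, eta = 1829.05
1/beta = 0.927
1 + 1/beta = 1.927
Gamma(1.927) = 0.9713
Mean = 1829.05 * 0.9713
Mean = 1776.5874

1776.5874


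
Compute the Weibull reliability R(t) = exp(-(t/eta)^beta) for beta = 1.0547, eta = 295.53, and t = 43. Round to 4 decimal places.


beta = 1.0547, eta = 295.53, t = 43
t/eta = 43 / 295.53 = 0.1455
(t/eta)^beta = 0.1455^1.0547 = 0.1309
R(t) = exp(-0.1309)
R(t) = 0.8773

0.8773


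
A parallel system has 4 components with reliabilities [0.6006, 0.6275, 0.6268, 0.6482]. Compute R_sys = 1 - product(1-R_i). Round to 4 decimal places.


Components: [0.6006, 0.6275, 0.6268, 0.6482]
(1 - 0.6006) = 0.3994, running product = 0.3994
(1 - 0.6275) = 0.3725, running product = 0.1488
(1 - 0.6268) = 0.3732, running product = 0.0555
(1 - 0.6482) = 0.3518, running product = 0.0195
Product of (1-R_i) = 0.0195
R_sys = 1 - 0.0195 = 0.9805

0.9805


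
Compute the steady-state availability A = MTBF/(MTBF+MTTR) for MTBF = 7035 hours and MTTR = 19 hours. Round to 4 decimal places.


MTBF = 7035
MTTR = 19
MTBF + MTTR = 7054
A = 7035 / 7054
A = 0.9973

0.9973


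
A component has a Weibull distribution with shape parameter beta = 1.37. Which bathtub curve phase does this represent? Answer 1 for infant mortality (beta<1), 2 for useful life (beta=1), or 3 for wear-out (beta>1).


beta = 1.37
Compare beta to 1:
beta < 1 => infant mortality (phase 1)
beta = 1 => useful life (phase 2)
beta > 1 => wear-out (phase 3)
Since beta = 1.37, this is wear-out (increasing failure rate)
Phase = 3

3


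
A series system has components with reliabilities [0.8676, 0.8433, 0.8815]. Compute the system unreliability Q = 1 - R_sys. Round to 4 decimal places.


Components: [0.8676, 0.8433, 0.8815]
After component 1: product = 0.8676
After component 2: product = 0.7316
After component 3: product = 0.6449
R_sys = 0.6449
Q = 1 - 0.6449 = 0.3551

0.3551


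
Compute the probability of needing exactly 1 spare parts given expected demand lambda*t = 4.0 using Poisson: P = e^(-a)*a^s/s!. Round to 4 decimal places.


a = 4.0, s = 1
e^(-a) = e^(-4.0) = 0.0183
a^s = 4.0^1 = 4.0
s! = 1
P = 0.0183 * 4.0 / 1
P = 0.0733

0.0733


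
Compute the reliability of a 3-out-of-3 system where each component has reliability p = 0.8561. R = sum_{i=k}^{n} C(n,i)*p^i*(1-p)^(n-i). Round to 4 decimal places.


k = 3, n = 3, p = 0.8561
i=3: C(3,3)=1 * 0.8561^3 * 0.1439^0 = 0.6274
R = sum of terms = 0.6274

0.6274


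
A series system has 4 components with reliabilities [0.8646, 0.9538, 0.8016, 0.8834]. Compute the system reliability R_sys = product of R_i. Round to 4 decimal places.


Components: [0.8646, 0.9538, 0.8016, 0.8834]
After component 1 (R=0.8646): product = 0.8646
After component 2 (R=0.9538): product = 0.8247
After component 3 (R=0.8016): product = 0.661
After component 4 (R=0.8834): product = 0.584
R_sys = 0.584

0.584


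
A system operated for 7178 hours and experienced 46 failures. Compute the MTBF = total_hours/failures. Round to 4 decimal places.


total_hours = 7178
failures = 46
MTBF = 7178 / 46
MTBF = 156.0435

156.0435


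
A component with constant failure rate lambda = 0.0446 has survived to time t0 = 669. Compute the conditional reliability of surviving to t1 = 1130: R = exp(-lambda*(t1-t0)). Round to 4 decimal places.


lambda = 0.0446
t0 = 669, t1 = 1130
t1 - t0 = 461
lambda * (t1-t0) = 0.0446 * 461 = 20.5606
R = exp(-20.5606)
R = 0.0

0.0


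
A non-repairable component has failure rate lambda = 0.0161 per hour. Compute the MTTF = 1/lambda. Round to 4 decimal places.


lambda = 0.0161
MTTF = 1 / 0.0161
MTTF = 62.1118

62.1118


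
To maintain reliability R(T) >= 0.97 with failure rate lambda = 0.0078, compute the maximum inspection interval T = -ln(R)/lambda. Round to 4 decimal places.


R_target = 0.97
lambda = 0.0078
-ln(0.97) = 0.0305
T = 0.0305 / 0.0078
T = 3.905

3.905


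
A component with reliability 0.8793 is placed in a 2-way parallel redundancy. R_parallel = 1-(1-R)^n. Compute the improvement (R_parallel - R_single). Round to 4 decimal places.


R_single = 0.8793, n = 2
1 - R_single = 0.1207
(1 - R_single)^n = 0.1207^2 = 0.0146
R_parallel = 1 - 0.0146 = 0.9854
Improvement = 0.9854 - 0.8793
Improvement = 0.1061

0.1061


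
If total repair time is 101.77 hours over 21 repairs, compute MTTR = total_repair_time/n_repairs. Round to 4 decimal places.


total_repair_time = 101.77
n_repairs = 21
MTTR = 101.77 / 21
MTTR = 4.8462

4.8462


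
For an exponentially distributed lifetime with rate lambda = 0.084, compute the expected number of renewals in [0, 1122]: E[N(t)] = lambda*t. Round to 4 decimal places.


lambda = 0.084
t = 1122
E[N(t)] = lambda * t
E[N(t)] = 0.084 * 1122
E[N(t)] = 94.248

94.248


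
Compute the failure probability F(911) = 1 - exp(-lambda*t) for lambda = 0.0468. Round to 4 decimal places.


lambda = 0.0468, t = 911
lambda * t = 42.6348
exp(-42.6348) = 0.0
F(t) = 1 - 0.0
F(t) = 1.0

1.0


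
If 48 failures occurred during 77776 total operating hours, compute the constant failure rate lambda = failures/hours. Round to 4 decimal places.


failures = 48
total_hours = 77776
lambda = 48 / 77776
lambda = 0.0006

0.0006


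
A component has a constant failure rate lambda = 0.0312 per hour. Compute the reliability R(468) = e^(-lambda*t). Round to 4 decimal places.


lambda = 0.0312
t = 468
lambda * t = 14.6016
R(t) = e^(-14.6016)
R(t) = 0.0

0.0


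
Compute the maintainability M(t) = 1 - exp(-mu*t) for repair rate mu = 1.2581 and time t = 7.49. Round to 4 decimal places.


mu = 1.2581, t = 7.49
mu * t = 1.2581 * 7.49 = 9.4232
exp(-9.4232) = 0.0001
M(t) = 1 - 0.0001
M(t) = 0.9999

0.9999


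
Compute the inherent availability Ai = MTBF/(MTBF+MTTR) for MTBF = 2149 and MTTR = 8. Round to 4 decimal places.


MTBF = 2149
MTTR = 8
MTBF + MTTR = 2157
Ai = 2149 / 2157
Ai = 0.9963

0.9963


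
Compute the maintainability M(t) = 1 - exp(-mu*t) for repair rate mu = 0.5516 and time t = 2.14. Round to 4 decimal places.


mu = 0.5516, t = 2.14
mu * t = 0.5516 * 2.14 = 1.1804
exp(-1.1804) = 0.3071
M(t) = 1 - 0.3071
M(t) = 0.6929

0.6929


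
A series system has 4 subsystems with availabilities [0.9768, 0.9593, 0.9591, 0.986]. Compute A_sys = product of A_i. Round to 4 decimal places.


Subsystems: [0.9768, 0.9593, 0.9591, 0.986]
After subsystem 1 (A=0.9768): product = 0.9768
After subsystem 2 (A=0.9593): product = 0.937
After subsystem 3 (A=0.9591): product = 0.8987
After subsystem 4 (A=0.986): product = 0.8861
A_sys = 0.8861

0.8861


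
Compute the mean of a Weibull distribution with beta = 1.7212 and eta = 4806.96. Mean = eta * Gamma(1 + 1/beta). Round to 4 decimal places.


beta = 1.7212, eta = 4806.96
1/beta = 0.581
1 + 1/beta = 1.581
Gamma(1.581) = 0.8915
Mean = 4806.96 * 0.8915
Mean = 4285.4813

4285.4813


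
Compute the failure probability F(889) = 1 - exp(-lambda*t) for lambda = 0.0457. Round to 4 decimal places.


lambda = 0.0457, t = 889
lambda * t = 40.6273
exp(-40.6273) = 0.0
F(t) = 1 - 0.0
F(t) = 1.0

1.0


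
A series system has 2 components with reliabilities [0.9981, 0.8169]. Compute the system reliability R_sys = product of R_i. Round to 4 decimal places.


Components: [0.9981, 0.8169]
After component 1 (R=0.9981): product = 0.9981
After component 2 (R=0.8169): product = 0.8153
R_sys = 0.8153

0.8153


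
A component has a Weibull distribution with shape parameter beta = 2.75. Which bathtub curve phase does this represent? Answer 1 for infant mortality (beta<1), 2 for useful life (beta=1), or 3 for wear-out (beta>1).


beta = 2.75
Compare beta to 1:
beta < 1 => infant mortality (phase 1)
beta = 1 => useful life (phase 2)
beta > 1 => wear-out (phase 3)
Since beta = 2.75, this is wear-out (increasing failure rate)
Phase = 3

3


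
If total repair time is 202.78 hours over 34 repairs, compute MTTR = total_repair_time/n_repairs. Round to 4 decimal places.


total_repair_time = 202.78
n_repairs = 34
MTTR = 202.78 / 34
MTTR = 5.9641

5.9641


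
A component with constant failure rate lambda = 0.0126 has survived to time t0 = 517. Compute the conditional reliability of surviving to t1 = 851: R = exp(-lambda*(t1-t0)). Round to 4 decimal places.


lambda = 0.0126
t0 = 517, t1 = 851
t1 - t0 = 334
lambda * (t1-t0) = 0.0126 * 334 = 4.2084
R = exp(-4.2084)
R = 0.0149

0.0149


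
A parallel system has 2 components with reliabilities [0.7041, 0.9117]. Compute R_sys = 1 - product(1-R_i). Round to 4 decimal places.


Components: [0.7041, 0.9117]
(1 - 0.7041) = 0.2959, running product = 0.2959
(1 - 0.9117) = 0.0883, running product = 0.0261
Product of (1-R_i) = 0.0261
R_sys = 1 - 0.0261 = 0.9739

0.9739


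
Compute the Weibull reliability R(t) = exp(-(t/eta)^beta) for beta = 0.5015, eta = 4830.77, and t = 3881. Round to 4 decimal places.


beta = 0.5015, eta = 4830.77, t = 3881
t/eta = 3881 / 4830.77 = 0.8034
(t/eta)^beta = 0.8034^0.5015 = 0.896
R(t) = exp(-0.896)
R(t) = 0.4082

0.4082


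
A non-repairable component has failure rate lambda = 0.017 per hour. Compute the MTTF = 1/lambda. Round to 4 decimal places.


lambda = 0.017
MTTF = 1 / 0.017
MTTF = 58.8235

58.8235


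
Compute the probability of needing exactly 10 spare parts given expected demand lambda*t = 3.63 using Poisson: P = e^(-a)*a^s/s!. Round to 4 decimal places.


a = 3.63, s = 10
e^(-a) = e^(-3.63) = 0.0265
a^s = 3.63^10 = 397252.1445
s! = 3628800
P = 0.0265 * 397252.1445 / 3628800
P = 0.0029

0.0029


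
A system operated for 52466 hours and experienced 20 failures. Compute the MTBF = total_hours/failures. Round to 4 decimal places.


total_hours = 52466
failures = 20
MTBF = 52466 / 20
MTBF = 2623.3

2623.3


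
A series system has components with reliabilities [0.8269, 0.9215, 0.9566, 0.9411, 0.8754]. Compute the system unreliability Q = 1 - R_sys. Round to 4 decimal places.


Components: [0.8269, 0.9215, 0.9566, 0.9411, 0.8754]
After component 1: product = 0.8269
After component 2: product = 0.762
After component 3: product = 0.7289
After component 4: product = 0.686
After component 5: product = 0.6005
R_sys = 0.6005
Q = 1 - 0.6005 = 0.3995

0.3995


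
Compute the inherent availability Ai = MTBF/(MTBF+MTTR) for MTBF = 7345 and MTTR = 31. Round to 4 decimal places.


MTBF = 7345
MTTR = 31
MTBF + MTTR = 7376
Ai = 7345 / 7376
Ai = 0.9958

0.9958


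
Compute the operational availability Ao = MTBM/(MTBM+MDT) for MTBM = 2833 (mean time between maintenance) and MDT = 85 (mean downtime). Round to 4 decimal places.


MTBM = 2833
MDT = 85
MTBM + MDT = 2918
Ao = 2833 / 2918
Ao = 0.9709

0.9709


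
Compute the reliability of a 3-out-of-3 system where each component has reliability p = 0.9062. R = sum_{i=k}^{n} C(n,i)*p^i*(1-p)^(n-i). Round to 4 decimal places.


k = 3, n = 3, p = 0.9062
i=3: C(3,3)=1 * 0.9062^3 * 0.0938^0 = 0.7442
R = sum of terms = 0.7442

0.7442


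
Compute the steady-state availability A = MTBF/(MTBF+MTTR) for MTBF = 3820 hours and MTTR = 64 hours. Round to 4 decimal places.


MTBF = 3820
MTTR = 64
MTBF + MTTR = 3884
A = 3820 / 3884
A = 0.9835

0.9835


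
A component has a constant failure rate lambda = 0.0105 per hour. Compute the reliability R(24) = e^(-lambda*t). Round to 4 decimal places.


lambda = 0.0105
t = 24
lambda * t = 0.252
R(t) = e^(-0.252)
R(t) = 0.7772

0.7772


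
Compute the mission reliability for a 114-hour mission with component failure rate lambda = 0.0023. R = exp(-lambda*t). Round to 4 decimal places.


lambda = 0.0023
mission_time = 114
lambda * t = 0.0023 * 114 = 0.2622
R = exp(-0.2622)
R = 0.7694

0.7694


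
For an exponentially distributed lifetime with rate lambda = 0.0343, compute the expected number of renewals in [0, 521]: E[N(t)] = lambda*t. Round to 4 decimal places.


lambda = 0.0343
t = 521
E[N(t)] = lambda * t
E[N(t)] = 0.0343 * 521
E[N(t)] = 17.8703

17.8703


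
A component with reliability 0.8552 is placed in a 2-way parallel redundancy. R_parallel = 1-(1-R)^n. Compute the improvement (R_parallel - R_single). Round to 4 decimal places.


R_single = 0.8552, n = 2
1 - R_single = 0.1448
(1 - R_single)^n = 0.1448^2 = 0.021
R_parallel = 1 - 0.021 = 0.979
Improvement = 0.979 - 0.8552
Improvement = 0.1238

0.1238


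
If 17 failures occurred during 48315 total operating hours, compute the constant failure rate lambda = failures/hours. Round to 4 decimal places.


failures = 17
total_hours = 48315
lambda = 17 / 48315
lambda = 0.0004

0.0004


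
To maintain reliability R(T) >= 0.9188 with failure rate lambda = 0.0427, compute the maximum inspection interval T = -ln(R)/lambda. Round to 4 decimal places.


R_target = 0.9188
lambda = 0.0427
-ln(0.9188) = 0.0847
T = 0.0847 / 0.0427
T = 1.9833

1.9833


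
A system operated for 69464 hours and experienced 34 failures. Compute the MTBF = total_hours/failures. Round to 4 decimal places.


total_hours = 69464
failures = 34
MTBF = 69464 / 34
MTBF = 2043.0588

2043.0588


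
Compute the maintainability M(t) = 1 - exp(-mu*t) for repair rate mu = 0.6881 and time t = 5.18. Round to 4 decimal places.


mu = 0.6881, t = 5.18
mu * t = 0.6881 * 5.18 = 3.5644
exp(-3.5644) = 0.0283
M(t) = 1 - 0.0283
M(t) = 0.9717

0.9717


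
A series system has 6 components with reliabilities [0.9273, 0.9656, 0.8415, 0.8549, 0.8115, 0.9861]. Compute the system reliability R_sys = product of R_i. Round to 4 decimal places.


Components: [0.9273, 0.9656, 0.8415, 0.8549, 0.8115, 0.9861]
After component 1 (R=0.9273): product = 0.9273
After component 2 (R=0.9656): product = 0.8954
After component 3 (R=0.8415): product = 0.7535
After component 4 (R=0.8549): product = 0.6441
After component 5 (R=0.8115): product = 0.5227
After component 6 (R=0.9861): product = 0.5155
R_sys = 0.5155

0.5155


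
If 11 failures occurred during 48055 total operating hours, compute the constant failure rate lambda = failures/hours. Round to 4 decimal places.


failures = 11
total_hours = 48055
lambda = 11 / 48055
lambda = 0.0002

0.0002


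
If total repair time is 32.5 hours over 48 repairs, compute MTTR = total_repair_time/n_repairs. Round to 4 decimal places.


total_repair_time = 32.5
n_repairs = 48
MTTR = 32.5 / 48
MTTR = 0.6771

0.6771


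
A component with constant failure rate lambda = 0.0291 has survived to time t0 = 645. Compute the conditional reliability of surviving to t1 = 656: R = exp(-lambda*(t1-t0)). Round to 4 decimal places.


lambda = 0.0291
t0 = 645, t1 = 656
t1 - t0 = 11
lambda * (t1-t0) = 0.0291 * 11 = 0.3201
R = exp(-0.3201)
R = 0.7261

0.7261


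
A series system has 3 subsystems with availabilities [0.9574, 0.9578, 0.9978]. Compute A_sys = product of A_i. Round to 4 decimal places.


Subsystems: [0.9574, 0.9578, 0.9978]
After subsystem 1 (A=0.9574): product = 0.9574
After subsystem 2 (A=0.9578): product = 0.917
After subsystem 3 (A=0.9978): product = 0.915
A_sys = 0.915

0.915


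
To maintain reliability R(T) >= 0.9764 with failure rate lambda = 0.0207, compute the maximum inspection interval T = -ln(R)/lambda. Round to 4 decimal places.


R_target = 0.9764
lambda = 0.0207
-ln(0.9764) = 0.0239
T = 0.0239 / 0.0207
T = 1.1538

1.1538


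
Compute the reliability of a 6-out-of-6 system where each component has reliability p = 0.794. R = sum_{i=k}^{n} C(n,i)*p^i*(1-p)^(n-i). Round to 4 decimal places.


k = 6, n = 6, p = 0.794
i=6: C(6,6)=1 * 0.794^6 * 0.206^0 = 0.2506
R = sum of terms = 0.2506

0.2506


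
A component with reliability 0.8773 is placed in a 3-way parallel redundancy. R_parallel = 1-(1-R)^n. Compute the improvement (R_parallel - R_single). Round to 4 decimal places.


R_single = 0.8773, n = 3
1 - R_single = 0.1227
(1 - R_single)^n = 0.1227^3 = 0.0018
R_parallel = 1 - 0.0018 = 0.9982
Improvement = 0.9982 - 0.8773
Improvement = 0.1209

0.1209


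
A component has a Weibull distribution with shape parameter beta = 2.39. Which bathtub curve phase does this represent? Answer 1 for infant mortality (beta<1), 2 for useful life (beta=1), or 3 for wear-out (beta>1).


beta = 2.39
Compare beta to 1:
beta < 1 => infant mortality (phase 1)
beta = 1 => useful life (phase 2)
beta > 1 => wear-out (phase 3)
Since beta = 2.39, this is wear-out (increasing failure rate)
Phase = 3

3


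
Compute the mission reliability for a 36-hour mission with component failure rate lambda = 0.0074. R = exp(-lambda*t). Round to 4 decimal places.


lambda = 0.0074
mission_time = 36
lambda * t = 0.0074 * 36 = 0.2664
R = exp(-0.2664)
R = 0.7661

0.7661


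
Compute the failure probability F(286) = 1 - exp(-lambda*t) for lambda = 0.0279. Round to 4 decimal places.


lambda = 0.0279, t = 286
lambda * t = 7.9794
exp(-7.9794) = 0.0003
F(t) = 1 - 0.0003
F(t) = 0.9997

0.9997


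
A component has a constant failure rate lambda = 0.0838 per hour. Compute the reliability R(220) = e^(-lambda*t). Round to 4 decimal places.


lambda = 0.0838
t = 220
lambda * t = 18.436
R(t) = e^(-18.436)
R(t) = 0.0

0.0


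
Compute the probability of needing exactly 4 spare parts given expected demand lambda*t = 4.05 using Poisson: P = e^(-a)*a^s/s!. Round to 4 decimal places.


a = 4.05, s = 4
e^(-a) = e^(-4.05) = 0.0174
a^s = 4.05^4 = 269.042
s! = 24
P = 0.0174 * 269.042 / 24
P = 0.1953

0.1953


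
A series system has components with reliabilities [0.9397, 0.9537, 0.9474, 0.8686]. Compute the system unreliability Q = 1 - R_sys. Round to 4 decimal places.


Components: [0.9397, 0.9537, 0.9474, 0.8686]
After component 1: product = 0.9397
After component 2: product = 0.8962
After component 3: product = 0.8491
After component 4: product = 0.7375
R_sys = 0.7375
Q = 1 - 0.7375 = 0.2625

0.2625
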